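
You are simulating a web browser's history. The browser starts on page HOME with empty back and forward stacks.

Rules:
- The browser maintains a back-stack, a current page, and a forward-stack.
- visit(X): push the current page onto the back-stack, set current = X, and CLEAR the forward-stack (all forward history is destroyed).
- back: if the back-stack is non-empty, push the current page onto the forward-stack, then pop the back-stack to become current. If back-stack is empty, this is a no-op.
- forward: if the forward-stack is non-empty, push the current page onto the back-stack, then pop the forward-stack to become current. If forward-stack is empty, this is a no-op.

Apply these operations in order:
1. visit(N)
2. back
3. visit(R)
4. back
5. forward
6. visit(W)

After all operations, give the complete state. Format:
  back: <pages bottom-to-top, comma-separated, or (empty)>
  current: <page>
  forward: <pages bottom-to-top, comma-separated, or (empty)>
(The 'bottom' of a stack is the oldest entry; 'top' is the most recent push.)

After 1 (visit(N)): cur=N back=1 fwd=0
After 2 (back): cur=HOME back=0 fwd=1
After 3 (visit(R)): cur=R back=1 fwd=0
After 4 (back): cur=HOME back=0 fwd=1
After 5 (forward): cur=R back=1 fwd=0
After 6 (visit(W)): cur=W back=2 fwd=0

Answer: back: HOME,R
current: W
forward: (empty)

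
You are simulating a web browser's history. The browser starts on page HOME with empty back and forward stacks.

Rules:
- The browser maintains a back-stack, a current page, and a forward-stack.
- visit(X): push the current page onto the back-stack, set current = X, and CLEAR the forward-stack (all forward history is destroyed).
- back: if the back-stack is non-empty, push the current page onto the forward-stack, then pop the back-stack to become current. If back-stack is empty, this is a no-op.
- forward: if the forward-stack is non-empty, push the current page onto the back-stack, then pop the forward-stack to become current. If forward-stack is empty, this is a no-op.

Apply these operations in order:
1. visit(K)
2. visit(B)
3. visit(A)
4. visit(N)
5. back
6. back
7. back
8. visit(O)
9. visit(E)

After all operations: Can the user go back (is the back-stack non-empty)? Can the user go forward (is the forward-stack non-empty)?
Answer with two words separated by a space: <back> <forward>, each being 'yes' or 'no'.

After 1 (visit(K)): cur=K back=1 fwd=0
After 2 (visit(B)): cur=B back=2 fwd=0
After 3 (visit(A)): cur=A back=3 fwd=0
After 4 (visit(N)): cur=N back=4 fwd=0
After 5 (back): cur=A back=3 fwd=1
After 6 (back): cur=B back=2 fwd=2
After 7 (back): cur=K back=1 fwd=3
After 8 (visit(O)): cur=O back=2 fwd=0
After 9 (visit(E)): cur=E back=3 fwd=0

Answer: yes no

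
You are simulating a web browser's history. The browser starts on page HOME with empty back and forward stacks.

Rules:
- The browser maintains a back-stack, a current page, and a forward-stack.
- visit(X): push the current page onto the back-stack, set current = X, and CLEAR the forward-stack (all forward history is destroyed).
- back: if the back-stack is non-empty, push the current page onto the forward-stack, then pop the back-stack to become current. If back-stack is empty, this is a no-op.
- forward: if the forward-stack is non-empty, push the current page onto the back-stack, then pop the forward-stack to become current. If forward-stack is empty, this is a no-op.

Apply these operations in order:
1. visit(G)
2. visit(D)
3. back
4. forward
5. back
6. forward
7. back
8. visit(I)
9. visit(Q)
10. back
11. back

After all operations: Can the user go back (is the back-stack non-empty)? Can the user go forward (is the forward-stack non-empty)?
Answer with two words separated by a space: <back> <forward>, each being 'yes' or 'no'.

After 1 (visit(G)): cur=G back=1 fwd=0
After 2 (visit(D)): cur=D back=2 fwd=0
After 3 (back): cur=G back=1 fwd=1
After 4 (forward): cur=D back=2 fwd=0
After 5 (back): cur=G back=1 fwd=1
After 6 (forward): cur=D back=2 fwd=0
After 7 (back): cur=G back=1 fwd=1
After 8 (visit(I)): cur=I back=2 fwd=0
After 9 (visit(Q)): cur=Q back=3 fwd=0
After 10 (back): cur=I back=2 fwd=1
After 11 (back): cur=G back=1 fwd=2

Answer: yes yes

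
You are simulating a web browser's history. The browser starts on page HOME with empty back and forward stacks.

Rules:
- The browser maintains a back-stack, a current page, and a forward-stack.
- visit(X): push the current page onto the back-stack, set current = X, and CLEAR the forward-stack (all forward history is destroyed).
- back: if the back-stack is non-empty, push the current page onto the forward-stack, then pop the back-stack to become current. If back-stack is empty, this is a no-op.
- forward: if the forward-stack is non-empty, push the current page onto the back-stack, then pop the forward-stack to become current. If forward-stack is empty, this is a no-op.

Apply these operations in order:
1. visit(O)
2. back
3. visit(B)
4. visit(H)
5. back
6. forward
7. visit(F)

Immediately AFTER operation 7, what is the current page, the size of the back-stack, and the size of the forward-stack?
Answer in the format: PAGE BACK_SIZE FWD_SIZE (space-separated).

After 1 (visit(O)): cur=O back=1 fwd=0
After 2 (back): cur=HOME back=0 fwd=1
After 3 (visit(B)): cur=B back=1 fwd=0
After 4 (visit(H)): cur=H back=2 fwd=0
After 5 (back): cur=B back=1 fwd=1
After 6 (forward): cur=H back=2 fwd=0
After 7 (visit(F)): cur=F back=3 fwd=0

F 3 0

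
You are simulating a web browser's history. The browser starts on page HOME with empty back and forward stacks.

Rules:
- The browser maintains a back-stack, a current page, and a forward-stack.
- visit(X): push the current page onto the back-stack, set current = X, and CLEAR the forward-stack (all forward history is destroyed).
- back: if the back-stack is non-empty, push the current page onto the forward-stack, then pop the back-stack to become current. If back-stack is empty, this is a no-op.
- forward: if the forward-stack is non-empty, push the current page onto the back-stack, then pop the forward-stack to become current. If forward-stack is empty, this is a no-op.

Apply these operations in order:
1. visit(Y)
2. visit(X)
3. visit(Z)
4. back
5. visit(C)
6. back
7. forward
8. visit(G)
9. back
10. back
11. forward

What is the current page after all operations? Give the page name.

Answer: C

Derivation:
After 1 (visit(Y)): cur=Y back=1 fwd=0
After 2 (visit(X)): cur=X back=2 fwd=0
After 3 (visit(Z)): cur=Z back=3 fwd=0
After 4 (back): cur=X back=2 fwd=1
After 5 (visit(C)): cur=C back=3 fwd=0
After 6 (back): cur=X back=2 fwd=1
After 7 (forward): cur=C back=3 fwd=0
After 8 (visit(G)): cur=G back=4 fwd=0
After 9 (back): cur=C back=3 fwd=1
After 10 (back): cur=X back=2 fwd=2
After 11 (forward): cur=C back=3 fwd=1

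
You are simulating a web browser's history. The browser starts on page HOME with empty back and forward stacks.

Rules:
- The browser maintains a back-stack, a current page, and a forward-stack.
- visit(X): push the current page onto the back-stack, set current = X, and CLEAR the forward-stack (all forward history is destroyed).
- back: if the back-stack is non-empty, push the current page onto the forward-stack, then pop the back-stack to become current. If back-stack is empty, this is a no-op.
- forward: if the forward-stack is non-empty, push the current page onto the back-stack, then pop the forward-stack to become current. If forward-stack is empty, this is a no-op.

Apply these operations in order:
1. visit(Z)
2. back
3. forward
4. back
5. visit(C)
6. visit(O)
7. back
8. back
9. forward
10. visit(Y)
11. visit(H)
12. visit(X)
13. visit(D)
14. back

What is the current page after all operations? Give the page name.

Answer: X

Derivation:
After 1 (visit(Z)): cur=Z back=1 fwd=0
After 2 (back): cur=HOME back=0 fwd=1
After 3 (forward): cur=Z back=1 fwd=0
After 4 (back): cur=HOME back=0 fwd=1
After 5 (visit(C)): cur=C back=1 fwd=0
After 6 (visit(O)): cur=O back=2 fwd=0
After 7 (back): cur=C back=1 fwd=1
After 8 (back): cur=HOME back=0 fwd=2
After 9 (forward): cur=C back=1 fwd=1
After 10 (visit(Y)): cur=Y back=2 fwd=0
After 11 (visit(H)): cur=H back=3 fwd=0
After 12 (visit(X)): cur=X back=4 fwd=0
After 13 (visit(D)): cur=D back=5 fwd=0
After 14 (back): cur=X back=4 fwd=1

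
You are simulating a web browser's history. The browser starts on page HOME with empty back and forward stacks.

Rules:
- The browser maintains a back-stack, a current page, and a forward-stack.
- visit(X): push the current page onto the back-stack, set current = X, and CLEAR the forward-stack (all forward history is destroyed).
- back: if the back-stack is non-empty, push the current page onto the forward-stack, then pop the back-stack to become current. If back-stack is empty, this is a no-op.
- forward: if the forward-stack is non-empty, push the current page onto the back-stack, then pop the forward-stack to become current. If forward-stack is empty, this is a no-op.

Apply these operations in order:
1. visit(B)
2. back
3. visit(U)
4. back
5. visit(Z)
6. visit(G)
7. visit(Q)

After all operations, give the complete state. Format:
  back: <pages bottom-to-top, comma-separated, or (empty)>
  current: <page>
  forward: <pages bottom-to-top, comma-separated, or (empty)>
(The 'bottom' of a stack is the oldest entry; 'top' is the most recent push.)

After 1 (visit(B)): cur=B back=1 fwd=0
After 2 (back): cur=HOME back=0 fwd=1
After 3 (visit(U)): cur=U back=1 fwd=0
After 4 (back): cur=HOME back=0 fwd=1
After 5 (visit(Z)): cur=Z back=1 fwd=0
After 6 (visit(G)): cur=G back=2 fwd=0
After 7 (visit(Q)): cur=Q back=3 fwd=0

Answer: back: HOME,Z,G
current: Q
forward: (empty)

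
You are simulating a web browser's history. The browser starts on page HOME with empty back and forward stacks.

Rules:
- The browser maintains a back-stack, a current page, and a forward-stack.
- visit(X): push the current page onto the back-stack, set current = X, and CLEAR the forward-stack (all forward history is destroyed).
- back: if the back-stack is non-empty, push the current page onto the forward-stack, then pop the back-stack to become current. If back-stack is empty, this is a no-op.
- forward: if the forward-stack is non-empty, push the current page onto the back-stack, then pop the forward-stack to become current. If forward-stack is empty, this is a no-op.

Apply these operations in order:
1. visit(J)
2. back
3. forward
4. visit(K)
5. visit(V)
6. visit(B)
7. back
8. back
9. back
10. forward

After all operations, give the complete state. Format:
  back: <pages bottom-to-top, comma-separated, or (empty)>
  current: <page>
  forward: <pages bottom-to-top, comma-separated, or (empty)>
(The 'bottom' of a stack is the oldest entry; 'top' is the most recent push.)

Answer: back: HOME,J
current: K
forward: B,V

Derivation:
After 1 (visit(J)): cur=J back=1 fwd=0
After 2 (back): cur=HOME back=0 fwd=1
After 3 (forward): cur=J back=1 fwd=0
After 4 (visit(K)): cur=K back=2 fwd=0
After 5 (visit(V)): cur=V back=3 fwd=0
After 6 (visit(B)): cur=B back=4 fwd=0
After 7 (back): cur=V back=3 fwd=1
After 8 (back): cur=K back=2 fwd=2
After 9 (back): cur=J back=1 fwd=3
After 10 (forward): cur=K back=2 fwd=2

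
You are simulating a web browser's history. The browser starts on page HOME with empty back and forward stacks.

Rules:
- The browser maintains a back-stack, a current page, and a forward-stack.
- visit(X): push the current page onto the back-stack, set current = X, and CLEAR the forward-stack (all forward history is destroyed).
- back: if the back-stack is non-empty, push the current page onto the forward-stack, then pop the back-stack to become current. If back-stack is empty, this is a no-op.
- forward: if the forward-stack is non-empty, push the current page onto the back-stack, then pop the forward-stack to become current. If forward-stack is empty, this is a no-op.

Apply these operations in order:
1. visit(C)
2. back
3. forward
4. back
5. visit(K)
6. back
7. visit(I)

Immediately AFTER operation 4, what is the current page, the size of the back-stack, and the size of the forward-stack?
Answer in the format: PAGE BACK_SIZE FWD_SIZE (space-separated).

After 1 (visit(C)): cur=C back=1 fwd=0
After 2 (back): cur=HOME back=0 fwd=1
After 3 (forward): cur=C back=1 fwd=0
After 4 (back): cur=HOME back=0 fwd=1

HOME 0 1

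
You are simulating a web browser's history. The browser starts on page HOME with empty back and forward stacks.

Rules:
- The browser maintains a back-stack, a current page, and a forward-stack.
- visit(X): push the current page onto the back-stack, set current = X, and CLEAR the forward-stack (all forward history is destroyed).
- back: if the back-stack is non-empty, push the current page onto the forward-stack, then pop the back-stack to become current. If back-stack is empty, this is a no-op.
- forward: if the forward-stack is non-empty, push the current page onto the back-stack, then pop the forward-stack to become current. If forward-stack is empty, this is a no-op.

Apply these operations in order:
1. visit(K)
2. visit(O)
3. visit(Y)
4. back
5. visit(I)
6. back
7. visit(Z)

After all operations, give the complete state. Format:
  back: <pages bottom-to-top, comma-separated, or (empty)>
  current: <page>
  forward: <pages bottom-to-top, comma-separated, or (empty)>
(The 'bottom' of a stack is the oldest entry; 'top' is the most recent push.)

Answer: back: HOME,K,O
current: Z
forward: (empty)

Derivation:
After 1 (visit(K)): cur=K back=1 fwd=0
After 2 (visit(O)): cur=O back=2 fwd=0
After 3 (visit(Y)): cur=Y back=3 fwd=0
After 4 (back): cur=O back=2 fwd=1
After 5 (visit(I)): cur=I back=3 fwd=0
After 6 (back): cur=O back=2 fwd=1
After 7 (visit(Z)): cur=Z back=3 fwd=0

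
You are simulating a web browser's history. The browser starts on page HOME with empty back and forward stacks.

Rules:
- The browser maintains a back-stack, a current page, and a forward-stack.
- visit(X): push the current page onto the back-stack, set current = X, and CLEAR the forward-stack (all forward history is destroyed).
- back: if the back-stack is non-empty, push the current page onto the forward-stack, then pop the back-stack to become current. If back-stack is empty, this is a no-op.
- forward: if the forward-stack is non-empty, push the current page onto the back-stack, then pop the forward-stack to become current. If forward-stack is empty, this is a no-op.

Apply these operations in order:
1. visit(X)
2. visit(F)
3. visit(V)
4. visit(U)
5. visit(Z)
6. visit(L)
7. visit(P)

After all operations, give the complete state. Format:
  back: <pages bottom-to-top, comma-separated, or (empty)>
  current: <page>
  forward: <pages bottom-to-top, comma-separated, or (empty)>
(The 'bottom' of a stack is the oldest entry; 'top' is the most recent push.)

After 1 (visit(X)): cur=X back=1 fwd=0
After 2 (visit(F)): cur=F back=2 fwd=0
After 3 (visit(V)): cur=V back=3 fwd=0
After 4 (visit(U)): cur=U back=4 fwd=0
After 5 (visit(Z)): cur=Z back=5 fwd=0
After 6 (visit(L)): cur=L back=6 fwd=0
After 7 (visit(P)): cur=P back=7 fwd=0

Answer: back: HOME,X,F,V,U,Z,L
current: P
forward: (empty)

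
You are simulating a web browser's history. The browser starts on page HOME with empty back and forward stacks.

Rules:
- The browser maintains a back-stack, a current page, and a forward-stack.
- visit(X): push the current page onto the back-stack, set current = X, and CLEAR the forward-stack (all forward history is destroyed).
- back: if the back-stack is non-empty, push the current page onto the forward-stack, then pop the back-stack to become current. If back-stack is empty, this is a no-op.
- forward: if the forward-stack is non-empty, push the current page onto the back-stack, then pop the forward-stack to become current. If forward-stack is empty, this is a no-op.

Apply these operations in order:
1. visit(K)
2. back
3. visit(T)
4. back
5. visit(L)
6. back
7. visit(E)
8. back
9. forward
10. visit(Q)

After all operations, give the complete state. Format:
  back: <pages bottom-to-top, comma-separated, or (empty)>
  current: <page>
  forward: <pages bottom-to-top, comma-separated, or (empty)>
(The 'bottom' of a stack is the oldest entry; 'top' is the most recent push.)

Answer: back: HOME,E
current: Q
forward: (empty)

Derivation:
After 1 (visit(K)): cur=K back=1 fwd=0
After 2 (back): cur=HOME back=0 fwd=1
After 3 (visit(T)): cur=T back=1 fwd=0
After 4 (back): cur=HOME back=0 fwd=1
After 5 (visit(L)): cur=L back=1 fwd=0
After 6 (back): cur=HOME back=0 fwd=1
After 7 (visit(E)): cur=E back=1 fwd=0
After 8 (back): cur=HOME back=0 fwd=1
After 9 (forward): cur=E back=1 fwd=0
After 10 (visit(Q)): cur=Q back=2 fwd=0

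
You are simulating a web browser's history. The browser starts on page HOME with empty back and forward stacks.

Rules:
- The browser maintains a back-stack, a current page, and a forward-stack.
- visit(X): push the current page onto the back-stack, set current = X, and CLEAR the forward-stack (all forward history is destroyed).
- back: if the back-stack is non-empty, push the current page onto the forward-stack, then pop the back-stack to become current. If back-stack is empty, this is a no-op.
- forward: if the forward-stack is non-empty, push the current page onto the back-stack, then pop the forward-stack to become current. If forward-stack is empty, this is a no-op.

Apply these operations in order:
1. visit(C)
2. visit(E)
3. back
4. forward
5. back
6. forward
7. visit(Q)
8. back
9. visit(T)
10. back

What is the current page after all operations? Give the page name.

Answer: E

Derivation:
After 1 (visit(C)): cur=C back=1 fwd=0
After 2 (visit(E)): cur=E back=2 fwd=0
After 3 (back): cur=C back=1 fwd=1
After 4 (forward): cur=E back=2 fwd=0
After 5 (back): cur=C back=1 fwd=1
After 6 (forward): cur=E back=2 fwd=0
After 7 (visit(Q)): cur=Q back=3 fwd=0
After 8 (back): cur=E back=2 fwd=1
After 9 (visit(T)): cur=T back=3 fwd=0
After 10 (back): cur=E back=2 fwd=1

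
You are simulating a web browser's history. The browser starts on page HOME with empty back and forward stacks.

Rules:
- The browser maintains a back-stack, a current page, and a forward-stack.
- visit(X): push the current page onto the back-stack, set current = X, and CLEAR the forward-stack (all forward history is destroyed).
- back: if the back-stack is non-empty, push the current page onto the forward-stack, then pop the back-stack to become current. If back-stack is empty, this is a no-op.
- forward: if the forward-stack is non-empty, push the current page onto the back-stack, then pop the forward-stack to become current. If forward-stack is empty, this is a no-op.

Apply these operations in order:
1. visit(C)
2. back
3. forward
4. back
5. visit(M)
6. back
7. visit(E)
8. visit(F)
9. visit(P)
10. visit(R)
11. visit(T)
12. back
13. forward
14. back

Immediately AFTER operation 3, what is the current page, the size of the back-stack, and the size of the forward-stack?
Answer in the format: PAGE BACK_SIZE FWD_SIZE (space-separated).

After 1 (visit(C)): cur=C back=1 fwd=0
After 2 (back): cur=HOME back=0 fwd=1
After 3 (forward): cur=C back=1 fwd=0

C 1 0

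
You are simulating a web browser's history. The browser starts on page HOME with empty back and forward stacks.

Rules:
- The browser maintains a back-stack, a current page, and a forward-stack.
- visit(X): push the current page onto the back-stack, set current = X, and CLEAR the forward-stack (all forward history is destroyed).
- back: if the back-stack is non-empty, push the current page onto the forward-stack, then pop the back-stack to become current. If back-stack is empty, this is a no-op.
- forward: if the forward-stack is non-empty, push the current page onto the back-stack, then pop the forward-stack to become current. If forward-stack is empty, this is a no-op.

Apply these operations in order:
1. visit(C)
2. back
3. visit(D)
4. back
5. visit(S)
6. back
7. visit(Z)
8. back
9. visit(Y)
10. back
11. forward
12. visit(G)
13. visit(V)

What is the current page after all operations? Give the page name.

Answer: V

Derivation:
After 1 (visit(C)): cur=C back=1 fwd=0
After 2 (back): cur=HOME back=0 fwd=1
After 3 (visit(D)): cur=D back=1 fwd=0
After 4 (back): cur=HOME back=0 fwd=1
After 5 (visit(S)): cur=S back=1 fwd=0
After 6 (back): cur=HOME back=0 fwd=1
After 7 (visit(Z)): cur=Z back=1 fwd=0
After 8 (back): cur=HOME back=0 fwd=1
After 9 (visit(Y)): cur=Y back=1 fwd=0
After 10 (back): cur=HOME back=0 fwd=1
After 11 (forward): cur=Y back=1 fwd=0
After 12 (visit(G)): cur=G back=2 fwd=0
After 13 (visit(V)): cur=V back=3 fwd=0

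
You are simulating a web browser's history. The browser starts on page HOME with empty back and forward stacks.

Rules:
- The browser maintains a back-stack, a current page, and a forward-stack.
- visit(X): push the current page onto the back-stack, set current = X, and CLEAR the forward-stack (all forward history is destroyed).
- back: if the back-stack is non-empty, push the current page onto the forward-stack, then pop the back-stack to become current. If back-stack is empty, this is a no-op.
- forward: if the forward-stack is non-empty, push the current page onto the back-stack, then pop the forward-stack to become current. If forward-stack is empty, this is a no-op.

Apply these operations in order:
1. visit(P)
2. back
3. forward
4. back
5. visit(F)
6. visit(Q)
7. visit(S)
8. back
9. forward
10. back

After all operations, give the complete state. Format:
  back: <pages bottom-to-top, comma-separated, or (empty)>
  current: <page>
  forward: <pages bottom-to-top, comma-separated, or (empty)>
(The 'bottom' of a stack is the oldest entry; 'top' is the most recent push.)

After 1 (visit(P)): cur=P back=1 fwd=0
After 2 (back): cur=HOME back=0 fwd=1
After 3 (forward): cur=P back=1 fwd=0
After 4 (back): cur=HOME back=0 fwd=1
After 5 (visit(F)): cur=F back=1 fwd=0
After 6 (visit(Q)): cur=Q back=2 fwd=0
After 7 (visit(S)): cur=S back=3 fwd=0
After 8 (back): cur=Q back=2 fwd=1
After 9 (forward): cur=S back=3 fwd=0
After 10 (back): cur=Q back=2 fwd=1

Answer: back: HOME,F
current: Q
forward: S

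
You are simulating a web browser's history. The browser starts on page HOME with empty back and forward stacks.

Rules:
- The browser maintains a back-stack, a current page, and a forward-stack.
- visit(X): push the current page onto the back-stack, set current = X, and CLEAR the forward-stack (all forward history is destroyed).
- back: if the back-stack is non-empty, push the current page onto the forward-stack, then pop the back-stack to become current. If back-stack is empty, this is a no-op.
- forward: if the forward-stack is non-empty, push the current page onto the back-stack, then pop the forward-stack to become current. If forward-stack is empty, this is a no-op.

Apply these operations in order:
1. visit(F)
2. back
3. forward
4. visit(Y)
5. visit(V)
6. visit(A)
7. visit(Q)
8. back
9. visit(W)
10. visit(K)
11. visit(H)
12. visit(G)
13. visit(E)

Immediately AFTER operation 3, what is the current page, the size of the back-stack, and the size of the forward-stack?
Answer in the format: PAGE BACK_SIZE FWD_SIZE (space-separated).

After 1 (visit(F)): cur=F back=1 fwd=0
After 2 (back): cur=HOME back=0 fwd=1
After 3 (forward): cur=F back=1 fwd=0

F 1 0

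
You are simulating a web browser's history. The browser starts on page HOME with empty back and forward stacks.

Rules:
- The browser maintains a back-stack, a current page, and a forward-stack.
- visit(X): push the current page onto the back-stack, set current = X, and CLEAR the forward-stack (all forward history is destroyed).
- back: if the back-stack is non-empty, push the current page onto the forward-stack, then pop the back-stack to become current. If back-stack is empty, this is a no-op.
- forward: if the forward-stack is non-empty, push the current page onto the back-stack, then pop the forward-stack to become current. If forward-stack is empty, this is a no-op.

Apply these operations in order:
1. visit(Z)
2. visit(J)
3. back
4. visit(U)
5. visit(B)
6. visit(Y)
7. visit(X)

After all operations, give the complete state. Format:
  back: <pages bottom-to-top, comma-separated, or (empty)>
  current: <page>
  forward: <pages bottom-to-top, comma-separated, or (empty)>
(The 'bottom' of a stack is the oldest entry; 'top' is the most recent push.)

Answer: back: HOME,Z,U,B,Y
current: X
forward: (empty)

Derivation:
After 1 (visit(Z)): cur=Z back=1 fwd=0
After 2 (visit(J)): cur=J back=2 fwd=0
After 3 (back): cur=Z back=1 fwd=1
After 4 (visit(U)): cur=U back=2 fwd=0
After 5 (visit(B)): cur=B back=3 fwd=0
After 6 (visit(Y)): cur=Y back=4 fwd=0
After 7 (visit(X)): cur=X back=5 fwd=0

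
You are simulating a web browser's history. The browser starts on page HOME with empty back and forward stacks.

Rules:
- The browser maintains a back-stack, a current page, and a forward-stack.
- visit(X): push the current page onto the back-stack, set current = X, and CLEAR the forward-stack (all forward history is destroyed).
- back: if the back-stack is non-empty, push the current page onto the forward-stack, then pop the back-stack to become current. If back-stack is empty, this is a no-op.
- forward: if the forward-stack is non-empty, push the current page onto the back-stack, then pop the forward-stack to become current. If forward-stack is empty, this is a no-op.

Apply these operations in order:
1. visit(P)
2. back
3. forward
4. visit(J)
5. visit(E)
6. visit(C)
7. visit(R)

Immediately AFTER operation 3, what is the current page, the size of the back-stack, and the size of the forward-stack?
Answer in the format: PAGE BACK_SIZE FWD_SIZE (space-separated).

After 1 (visit(P)): cur=P back=1 fwd=0
After 2 (back): cur=HOME back=0 fwd=1
After 3 (forward): cur=P back=1 fwd=0

P 1 0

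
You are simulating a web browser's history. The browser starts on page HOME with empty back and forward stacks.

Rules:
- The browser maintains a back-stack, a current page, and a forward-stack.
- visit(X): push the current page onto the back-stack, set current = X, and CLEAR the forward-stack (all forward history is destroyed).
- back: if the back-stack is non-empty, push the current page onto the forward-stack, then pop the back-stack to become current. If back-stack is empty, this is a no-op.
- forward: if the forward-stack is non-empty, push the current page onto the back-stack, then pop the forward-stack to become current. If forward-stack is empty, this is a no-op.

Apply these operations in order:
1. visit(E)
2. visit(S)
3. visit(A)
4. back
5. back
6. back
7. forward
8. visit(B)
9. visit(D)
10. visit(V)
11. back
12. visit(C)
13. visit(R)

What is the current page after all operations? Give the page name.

After 1 (visit(E)): cur=E back=1 fwd=0
After 2 (visit(S)): cur=S back=2 fwd=0
After 3 (visit(A)): cur=A back=3 fwd=0
After 4 (back): cur=S back=2 fwd=1
After 5 (back): cur=E back=1 fwd=2
After 6 (back): cur=HOME back=0 fwd=3
After 7 (forward): cur=E back=1 fwd=2
After 8 (visit(B)): cur=B back=2 fwd=0
After 9 (visit(D)): cur=D back=3 fwd=0
After 10 (visit(V)): cur=V back=4 fwd=0
After 11 (back): cur=D back=3 fwd=1
After 12 (visit(C)): cur=C back=4 fwd=0
After 13 (visit(R)): cur=R back=5 fwd=0

Answer: R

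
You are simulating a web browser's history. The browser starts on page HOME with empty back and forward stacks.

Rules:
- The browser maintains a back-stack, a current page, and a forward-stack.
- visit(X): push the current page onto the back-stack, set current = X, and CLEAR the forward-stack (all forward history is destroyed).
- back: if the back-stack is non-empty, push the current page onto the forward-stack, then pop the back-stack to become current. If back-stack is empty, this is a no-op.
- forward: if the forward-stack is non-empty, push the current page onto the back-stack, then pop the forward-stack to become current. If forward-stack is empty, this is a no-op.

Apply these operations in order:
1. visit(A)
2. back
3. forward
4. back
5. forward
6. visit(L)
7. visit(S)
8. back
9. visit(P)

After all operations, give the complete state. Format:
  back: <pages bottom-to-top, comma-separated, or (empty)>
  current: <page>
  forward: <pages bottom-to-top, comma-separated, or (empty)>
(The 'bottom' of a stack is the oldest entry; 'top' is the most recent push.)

After 1 (visit(A)): cur=A back=1 fwd=0
After 2 (back): cur=HOME back=0 fwd=1
After 3 (forward): cur=A back=1 fwd=0
After 4 (back): cur=HOME back=0 fwd=1
After 5 (forward): cur=A back=1 fwd=0
After 6 (visit(L)): cur=L back=2 fwd=0
After 7 (visit(S)): cur=S back=3 fwd=0
After 8 (back): cur=L back=2 fwd=1
After 9 (visit(P)): cur=P back=3 fwd=0

Answer: back: HOME,A,L
current: P
forward: (empty)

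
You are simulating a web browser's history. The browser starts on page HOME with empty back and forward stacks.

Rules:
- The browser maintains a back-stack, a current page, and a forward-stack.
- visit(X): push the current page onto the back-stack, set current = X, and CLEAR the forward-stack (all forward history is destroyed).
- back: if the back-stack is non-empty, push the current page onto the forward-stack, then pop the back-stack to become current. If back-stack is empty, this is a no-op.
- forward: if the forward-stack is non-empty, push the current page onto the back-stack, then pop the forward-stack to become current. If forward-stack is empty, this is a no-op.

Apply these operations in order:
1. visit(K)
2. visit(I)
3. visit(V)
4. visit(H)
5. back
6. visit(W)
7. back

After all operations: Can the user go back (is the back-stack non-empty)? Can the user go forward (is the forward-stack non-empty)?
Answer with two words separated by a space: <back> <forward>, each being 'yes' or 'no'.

After 1 (visit(K)): cur=K back=1 fwd=0
After 2 (visit(I)): cur=I back=2 fwd=0
After 3 (visit(V)): cur=V back=3 fwd=0
After 4 (visit(H)): cur=H back=4 fwd=0
After 5 (back): cur=V back=3 fwd=1
After 6 (visit(W)): cur=W back=4 fwd=0
After 7 (back): cur=V back=3 fwd=1

Answer: yes yes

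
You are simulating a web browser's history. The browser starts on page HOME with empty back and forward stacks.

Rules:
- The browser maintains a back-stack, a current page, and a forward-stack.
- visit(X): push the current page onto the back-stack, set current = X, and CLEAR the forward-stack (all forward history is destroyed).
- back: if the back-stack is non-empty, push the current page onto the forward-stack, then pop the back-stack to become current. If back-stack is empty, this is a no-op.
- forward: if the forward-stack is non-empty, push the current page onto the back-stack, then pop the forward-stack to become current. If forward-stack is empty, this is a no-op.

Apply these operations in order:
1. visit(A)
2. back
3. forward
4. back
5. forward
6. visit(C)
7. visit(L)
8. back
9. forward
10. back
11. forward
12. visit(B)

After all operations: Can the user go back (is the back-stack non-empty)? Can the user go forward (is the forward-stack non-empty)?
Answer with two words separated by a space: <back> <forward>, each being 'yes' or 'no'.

After 1 (visit(A)): cur=A back=1 fwd=0
After 2 (back): cur=HOME back=0 fwd=1
After 3 (forward): cur=A back=1 fwd=0
After 4 (back): cur=HOME back=0 fwd=1
After 5 (forward): cur=A back=1 fwd=0
After 6 (visit(C)): cur=C back=2 fwd=0
After 7 (visit(L)): cur=L back=3 fwd=0
After 8 (back): cur=C back=2 fwd=1
After 9 (forward): cur=L back=3 fwd=0
After 10 (back): cur=C back=2 fwd=1
After 11 (forward): cur=L back=3 fwd=0
After 12 (visit(B)): cur=B back=4 fwd=0

Answer: yes no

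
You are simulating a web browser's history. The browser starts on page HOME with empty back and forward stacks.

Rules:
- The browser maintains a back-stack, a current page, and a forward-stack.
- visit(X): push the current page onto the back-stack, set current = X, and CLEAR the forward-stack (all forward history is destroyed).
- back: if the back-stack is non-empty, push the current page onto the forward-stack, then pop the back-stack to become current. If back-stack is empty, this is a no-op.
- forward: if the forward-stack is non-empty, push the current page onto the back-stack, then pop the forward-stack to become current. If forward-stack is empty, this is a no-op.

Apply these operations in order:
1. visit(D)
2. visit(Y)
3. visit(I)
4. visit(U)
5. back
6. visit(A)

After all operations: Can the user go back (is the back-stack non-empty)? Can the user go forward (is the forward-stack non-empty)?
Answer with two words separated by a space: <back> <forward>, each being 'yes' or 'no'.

After 1 (visit(D)): cur=D back=1 fwd=0
After 2 (visit(Y)): cur=Y back=2 fwd=0
After 3 (visit(I)): cur=I back=3 fwd=0
After 4 (visit(U)): cur=U back=4 fwd=0
After 5 (back): cur=I back=3 fwd=1
After 6 (visit(A)): cur=A back=4 fwd=0

Answer: yes no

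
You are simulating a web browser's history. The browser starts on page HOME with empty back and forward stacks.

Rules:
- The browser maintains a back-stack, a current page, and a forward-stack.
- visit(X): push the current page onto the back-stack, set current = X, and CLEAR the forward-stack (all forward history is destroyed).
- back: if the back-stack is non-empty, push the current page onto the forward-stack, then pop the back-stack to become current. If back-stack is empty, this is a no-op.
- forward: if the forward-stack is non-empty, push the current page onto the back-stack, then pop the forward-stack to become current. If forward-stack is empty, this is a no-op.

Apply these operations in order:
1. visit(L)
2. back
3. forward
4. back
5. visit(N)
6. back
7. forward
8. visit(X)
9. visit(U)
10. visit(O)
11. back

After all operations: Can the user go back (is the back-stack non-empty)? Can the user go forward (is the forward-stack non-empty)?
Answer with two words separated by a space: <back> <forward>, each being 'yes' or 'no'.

After 1 (visit(L)): cur=L back=1 fwd=0
After 2 (back): cur=HOME back=0 fwd=1
After 3 (forward): cur=L back=1 fwd=0
After 4 (back): cur=HOME back=0 fwd=1
After 5 (visit(N)): cur=N back=1 fwd=0
After 6 (back): cur=HOME back=0 fwd=1
After 7 (forward): cur=N back=1 fwd=0
After 8 (visit(X)): cur=X back=2 fwd=0
After 9 (visit(U)): cur=U back=3 fwd=0
After 10 (visit(O)): cur=O back=4 fwd=0
After 11 (back): cur=U back=3 fwd=1

Answer: yes yes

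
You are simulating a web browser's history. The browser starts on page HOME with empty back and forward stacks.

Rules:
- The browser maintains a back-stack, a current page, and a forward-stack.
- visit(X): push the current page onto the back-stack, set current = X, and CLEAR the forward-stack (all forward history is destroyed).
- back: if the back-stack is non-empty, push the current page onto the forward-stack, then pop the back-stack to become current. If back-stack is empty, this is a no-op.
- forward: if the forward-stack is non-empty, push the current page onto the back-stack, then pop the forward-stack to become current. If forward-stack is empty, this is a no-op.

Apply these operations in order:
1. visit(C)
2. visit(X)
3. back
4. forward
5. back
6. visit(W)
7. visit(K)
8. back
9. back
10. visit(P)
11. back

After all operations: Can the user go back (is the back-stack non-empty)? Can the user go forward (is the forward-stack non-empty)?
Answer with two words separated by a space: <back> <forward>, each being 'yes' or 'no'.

Answer: yes yes

Derivation:
After 1 (visit(C)): cur=C back=1 fwd=0
After 2 (visit(X)): cur=X back=2 fwd=0
After 3 (back): cur=C back=1 fwd=1
After 4 (forward): cur=X back=2 fwd=0
After 5 (back): cur=C back=1 fwd=1
After 6 (visit(W)): cur=W back=2 fwd=0
After 7 (visit(K)): cur=K back=3 fwd=0
After 8 (back): cur=W back=2 fwd=1
After 9 (back): cur=C back=1 fwd=2
After 10 (visit(P)): cur=P back=2 fwd=0
After 11 (back): cur=C back=1 fwd=1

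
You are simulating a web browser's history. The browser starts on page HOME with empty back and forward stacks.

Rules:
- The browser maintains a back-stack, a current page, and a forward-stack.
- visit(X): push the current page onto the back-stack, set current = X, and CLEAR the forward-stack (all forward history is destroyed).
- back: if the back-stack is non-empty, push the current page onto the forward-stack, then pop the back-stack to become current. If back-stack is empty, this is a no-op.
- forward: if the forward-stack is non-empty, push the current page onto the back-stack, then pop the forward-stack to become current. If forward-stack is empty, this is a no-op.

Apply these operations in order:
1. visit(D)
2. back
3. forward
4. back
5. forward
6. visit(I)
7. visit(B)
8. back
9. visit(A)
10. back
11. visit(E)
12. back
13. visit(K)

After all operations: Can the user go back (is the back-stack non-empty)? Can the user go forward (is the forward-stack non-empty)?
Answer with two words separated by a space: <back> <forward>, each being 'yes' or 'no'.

After 1 (visit(D)): cur=D back=1 fwd=0
After 2 (back): cur=HOME back=0 fwd=1
After 3 (forward): cur=D back=1 fwd=0
After 4 (back): cur=HOME back=0 fwd=1
After 5 (forward): cur=D back=1 fwd=0
After 6 (visit(I)): cur=I back=2 fwd=0
After 7 (visit(B)): cur=B back=3 fwd=0
After 8 (back): cur=I back=2 fwd=1
After 9 (visit(A)): cur=A back=3 fwd=0
After 10 (back): cur=I back=2 fwd=1
After 11 (visit(E)): cur=E back=3 fwd=0
After 12 (back): cur=I back=2 fwd=1
After 13 (visit(K)): cur=K back=3 fwd=0

Answer: yes no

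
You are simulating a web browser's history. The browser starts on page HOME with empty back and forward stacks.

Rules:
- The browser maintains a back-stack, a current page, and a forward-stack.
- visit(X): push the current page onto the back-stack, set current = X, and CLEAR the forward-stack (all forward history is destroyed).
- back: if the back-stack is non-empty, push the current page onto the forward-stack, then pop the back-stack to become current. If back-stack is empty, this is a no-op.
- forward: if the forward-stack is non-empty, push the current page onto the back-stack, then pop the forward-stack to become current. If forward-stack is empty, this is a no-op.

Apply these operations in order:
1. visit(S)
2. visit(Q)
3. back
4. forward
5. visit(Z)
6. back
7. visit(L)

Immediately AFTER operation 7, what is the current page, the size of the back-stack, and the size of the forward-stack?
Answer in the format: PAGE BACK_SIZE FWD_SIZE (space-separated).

After 1 (visit(S)): cur=S back=1 fwd=0
After 2 (visit(Q)): cur=Q back=2 fwd=0
After 3 (back): cur=S back=1 fwd=1
After 4 (forward): cur=Q back=2 fwd=0
After 5 (visit(Z)): cur=Z back=3 fwd=0
After 6 (back): cur=Q back=2 fwd=1
After 7 (visit(L)): cur=L back=3 fwd=0

L 3 0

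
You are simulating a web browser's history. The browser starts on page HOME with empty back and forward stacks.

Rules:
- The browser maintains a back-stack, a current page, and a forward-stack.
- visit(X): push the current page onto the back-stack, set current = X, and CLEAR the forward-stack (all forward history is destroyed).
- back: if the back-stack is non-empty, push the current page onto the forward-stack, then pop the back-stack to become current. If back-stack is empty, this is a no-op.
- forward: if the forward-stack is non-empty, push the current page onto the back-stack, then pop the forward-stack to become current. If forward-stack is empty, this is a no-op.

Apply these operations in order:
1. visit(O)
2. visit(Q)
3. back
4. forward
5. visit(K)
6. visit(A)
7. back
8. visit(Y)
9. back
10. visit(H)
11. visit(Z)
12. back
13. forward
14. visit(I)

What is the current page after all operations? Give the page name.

Answer: I

Derivation:
After 1 (visit(O)): cur=O back=1 fwd=0
After 2 (visit(Q)): cur=Q back=2 fwd=0
After 3 (back): cur=O back=1 fwd=1
After 4 (forward): cur=Q back=2 fwd=0
After 5 (visit(K)): cur=K back=3 fwd=0
After 6 (visit(A)): cur=A back=4 fwd=0
After 7 (back): cur=K back=3 fwd=1
After 8 (visit(Y)): cur=Y back=4 fwd=0
After 9 (back): cur=K back=3 fwd=1
After 10 (visit(H)): cur=H back=4 fwd=0
After 11 (visit(Z)): cur=Z back=5 fwd=0
After 12 (back): cur=H back=4 fwd=1
After 13 (forward): cur=Z back=5 fwd=0
After 14 (visit(I)): cur=I back=6 fwd=0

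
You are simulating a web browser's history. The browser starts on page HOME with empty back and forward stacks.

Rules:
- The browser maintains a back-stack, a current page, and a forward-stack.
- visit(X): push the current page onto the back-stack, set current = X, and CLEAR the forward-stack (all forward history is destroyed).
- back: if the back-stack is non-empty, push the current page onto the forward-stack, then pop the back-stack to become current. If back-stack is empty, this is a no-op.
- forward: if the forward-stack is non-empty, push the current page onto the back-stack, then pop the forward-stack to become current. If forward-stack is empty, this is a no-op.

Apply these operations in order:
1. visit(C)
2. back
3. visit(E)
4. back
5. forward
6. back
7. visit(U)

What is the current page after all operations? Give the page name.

Answer: U

Derivation:
After 1 (visit(C)): cur=C back=1 fwd=0
After 2 (back): cur=HOME back=0 fwd=1
After 3 (visit(E)): cur=E back=1 fwd=0
After 4 (back): cur=HOME back=0 fwd=1
After 5 (forward): cur=E back=1 fwd=0
After 6 (back): cur=HOME back=0 fwd=1
After 7 (visit(U)): cur=U back=1 fwd=0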